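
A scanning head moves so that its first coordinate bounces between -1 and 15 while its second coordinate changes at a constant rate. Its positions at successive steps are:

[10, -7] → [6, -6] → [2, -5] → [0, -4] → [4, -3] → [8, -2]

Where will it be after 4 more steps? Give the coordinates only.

The first coordinate travels 4 per step and bounces off the walls at -1 and 15.
  step 6: 8 → 12
  step 7: 12 → 14
  step 8: 14 → 10
  step 9: 10 → 6
The second coordinate changes by +1 each step: at step 9 it is 2.

[6, 2]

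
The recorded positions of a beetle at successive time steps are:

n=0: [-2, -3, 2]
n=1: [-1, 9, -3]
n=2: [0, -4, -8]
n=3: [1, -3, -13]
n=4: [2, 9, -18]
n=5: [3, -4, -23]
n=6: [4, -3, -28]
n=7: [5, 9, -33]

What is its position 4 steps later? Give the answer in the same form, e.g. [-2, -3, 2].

The first coordinate changes by +1 each step, so at step 11 it is -2 + 11·(1) = 9.
The second coordinate repeats the cycle [-3, 9, -4] with period 3; step 11 mod 3 = 2, giving -4.
The third coordinate changes by -5 each step, so at step 11 it is 2 + 11·(-5) = -53.

[9, -4, -53]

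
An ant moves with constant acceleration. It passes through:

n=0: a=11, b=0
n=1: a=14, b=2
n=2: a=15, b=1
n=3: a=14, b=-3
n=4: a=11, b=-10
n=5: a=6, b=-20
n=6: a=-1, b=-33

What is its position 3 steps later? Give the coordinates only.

Taking differences between consecutive positions: (+3, +2), (+1, -1), (-1, -4), (-3, -7), (-5, -10), (-7, -13). These grow by (-2, -3) each step.
step 7: a=-1, b=-33 + (-9, -16) → a=-10, b=-49
step 8: a=-10, b=-49 + (-11, -19) → a=-21, b=-68
step 9: a=-21, b=-68 + (-13, -22) → a=-34, b=-90

a=-34, b=-90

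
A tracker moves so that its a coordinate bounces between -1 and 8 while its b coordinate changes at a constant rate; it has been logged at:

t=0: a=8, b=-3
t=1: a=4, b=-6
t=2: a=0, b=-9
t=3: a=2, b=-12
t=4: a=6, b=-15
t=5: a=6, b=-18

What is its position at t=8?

The a coordinate reflects between -1 and 8, moving 4 per step.
  step 6: 6 → 2
  step 7: 2 → 0
  step 8: 0 → 4
The b coordinate changes by -3 each step: at step 8 it is -27.

a=4, b=-27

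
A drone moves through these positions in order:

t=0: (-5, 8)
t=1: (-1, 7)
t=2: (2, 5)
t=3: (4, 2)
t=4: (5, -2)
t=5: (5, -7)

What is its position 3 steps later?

Taking differences between consecutive positions: (+4, -1), (+3, -2), (+2, -3), (+1, -4), (+0, -5). These grow by (-1, -1) each step.
step 6: (5, -7) + (-1, -6) → (4, -13)
step 7: (4, -13) + (-2, -7) → (2, -20)
step 8: (2, -20) + (-3, -8) → (-1, -28)

(-1, -28)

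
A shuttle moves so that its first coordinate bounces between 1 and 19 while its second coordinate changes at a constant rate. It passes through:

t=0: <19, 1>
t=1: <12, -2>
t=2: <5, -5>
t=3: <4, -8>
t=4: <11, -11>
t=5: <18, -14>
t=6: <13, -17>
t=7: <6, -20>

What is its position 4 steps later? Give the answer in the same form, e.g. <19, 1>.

The first coordinate travels 7 per step and bounces off the walls at 1 and 19.
  step 8: 6 → 3
  step 9: 3 → 10
  step 10: 10 → 17
  step 11: 17 → 14
The second coordinate changes by -3 each step: at step 11 it is -32.

<14, -32>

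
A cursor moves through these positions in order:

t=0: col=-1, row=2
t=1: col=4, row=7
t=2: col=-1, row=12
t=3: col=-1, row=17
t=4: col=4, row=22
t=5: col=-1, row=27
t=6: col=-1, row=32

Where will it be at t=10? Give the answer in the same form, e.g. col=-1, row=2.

col=4, row=52

Col: cycles through -1, 4, -1 every 3 steps. Step 10 lands at position 1 of the cycle → 4.
Row: linear, +5 per step → 52 at step 10.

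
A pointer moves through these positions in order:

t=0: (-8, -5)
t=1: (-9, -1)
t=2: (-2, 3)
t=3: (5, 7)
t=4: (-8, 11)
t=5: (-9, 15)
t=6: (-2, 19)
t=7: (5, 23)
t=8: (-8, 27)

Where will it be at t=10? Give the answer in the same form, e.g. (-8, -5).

First: cycles through -8, -9, -2, 5 every 4 steps. Step 10 lands at position 2 of the cycle → -2.
Second: linear, +4 per step → 35 at step 10.

(-2, 35)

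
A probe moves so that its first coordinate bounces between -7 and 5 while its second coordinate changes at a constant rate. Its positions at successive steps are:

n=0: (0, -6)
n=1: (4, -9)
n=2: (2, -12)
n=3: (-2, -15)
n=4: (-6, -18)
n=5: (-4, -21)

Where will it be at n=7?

(4, -27)

The first coordinate reflects between -7 and 5, moving 4 per step.
  step 6: -4 → 0
  step 7: 0 → 4
The second coordinate changes by -3 each step: at step 7 it is -27.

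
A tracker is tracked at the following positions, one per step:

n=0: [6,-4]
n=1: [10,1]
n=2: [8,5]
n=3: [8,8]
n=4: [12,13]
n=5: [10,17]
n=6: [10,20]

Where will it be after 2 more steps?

Step-to-step displacements: [+4,+5], [-2,+4], [+0,+3], [+4,+5], [-2,+4], [+0,+3] — a repeating cycle of length 3.
step 7: apply [+4,+5] → [14,25]
step 8: apply [-2,+4] → [12,29]

[12,29]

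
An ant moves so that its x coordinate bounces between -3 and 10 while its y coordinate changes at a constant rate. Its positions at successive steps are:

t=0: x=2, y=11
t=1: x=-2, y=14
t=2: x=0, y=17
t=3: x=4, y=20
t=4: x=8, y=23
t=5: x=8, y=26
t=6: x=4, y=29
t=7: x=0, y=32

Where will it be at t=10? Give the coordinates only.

x=6, y=41

The x coordinate travels 4 per step and bounces off the walls at -3 and 10.
  step 8: 0 → -2
  step 9: -2 → 2
  step 10: 2 → 6
The y coordinate changes by +3 each step: at step 10 it is 41.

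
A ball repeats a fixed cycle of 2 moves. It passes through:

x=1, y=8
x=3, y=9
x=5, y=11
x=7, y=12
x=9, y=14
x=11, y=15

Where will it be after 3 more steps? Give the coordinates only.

Differencing gives (+2, +1), (+2, +2), (+2, +1), (+2, +2), (+2, +1). This is the pattern (+2, +1), (+2, +2) repeated.
step 6: apply (+2, +2) → x=13, y=17
step 7: apply (+2, +1) → x=15, y=18
step 8: apply (+2, +2) → x=17, y=20

x=17, y=20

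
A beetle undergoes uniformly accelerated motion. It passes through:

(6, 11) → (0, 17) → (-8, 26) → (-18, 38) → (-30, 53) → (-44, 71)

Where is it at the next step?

First differences are (-6, +6), (-8, +9), (-10, +12), (-12, +15), (-14, +18); their common second difference is (-2, +3) (constant acceleration).
step 6: (-44, 71) + (-16, +21) → (-60, 92)

(-60, 92)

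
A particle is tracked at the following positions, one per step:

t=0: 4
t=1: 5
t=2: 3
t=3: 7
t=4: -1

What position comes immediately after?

15

The jumps are +1, -2, +4, -8 — a geometric progression with ratio -2.
step 5: -1 + 16 → 15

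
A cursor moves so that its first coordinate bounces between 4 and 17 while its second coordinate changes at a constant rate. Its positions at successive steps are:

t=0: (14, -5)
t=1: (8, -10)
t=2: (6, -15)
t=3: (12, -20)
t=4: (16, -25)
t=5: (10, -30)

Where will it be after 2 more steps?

The first coordinate reflects between 4 and 17, moving 6 per step.
  step 6: 10 → 4
  step 7: 4 → 10
The second coordinate changes by -5 each step: at step 7 it is -40.

(10, -40)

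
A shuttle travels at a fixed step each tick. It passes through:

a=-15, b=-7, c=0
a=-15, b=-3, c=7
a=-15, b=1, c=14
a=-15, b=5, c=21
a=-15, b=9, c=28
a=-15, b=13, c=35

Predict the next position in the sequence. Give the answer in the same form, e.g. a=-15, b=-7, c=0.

a=-15, b=17, c=42

Each step adds (+0,+4,+7) to the position.
step 6: a=-15, b=13, c=35 + (+0,+4,+7) → a=-15, b=17, c=42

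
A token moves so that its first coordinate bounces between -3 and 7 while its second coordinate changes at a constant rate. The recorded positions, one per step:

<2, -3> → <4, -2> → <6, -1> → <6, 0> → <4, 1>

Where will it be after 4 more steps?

<-2, 5>

The first coordinate travels 2 per step and bounces off the walls at -3 and 7.
  step 5: 4 → 2
  step 6: 2 → 0
  step 7: 0 → -2
  step 8: -2 → -2
The second coordinate changes by +1 each step: at step 8 it is 5.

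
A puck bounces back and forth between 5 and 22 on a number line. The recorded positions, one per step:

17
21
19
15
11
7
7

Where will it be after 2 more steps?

15

The value travels 4 per step and bounces off the walls at 5 and 22.
  step 7: 7 → 11
  step 8: 11 → 15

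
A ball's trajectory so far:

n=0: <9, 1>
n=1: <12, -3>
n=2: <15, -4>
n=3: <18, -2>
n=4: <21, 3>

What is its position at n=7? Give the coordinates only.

Taking differences between consecutive positions: <+3, -4>, <+3, -1>, <+3, +2>, <+3, +5>. These grow by <+0, +3> each step.
step 5: <21, 3> + <+3, +8> → <24, 11>
step 6: <24, 11> + <+3, +11> → <27, 22>
step 7: <27, 22> + <+3, +14> → <30, 36>

<30, 36>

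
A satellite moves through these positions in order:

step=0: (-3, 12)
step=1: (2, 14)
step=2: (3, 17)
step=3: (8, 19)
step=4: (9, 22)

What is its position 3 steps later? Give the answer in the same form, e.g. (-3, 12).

Differencing gives (+5, +2), (+1, +3), (+5, +2), (+1, +3). This is the pattern (+5, +2), (+1, +3) repeated.
step 5: apply (+5, +2) → (14, 24)
step 6: apply (+1, +3) → (15, 27)
step 7: apply (+5, +2) → (20, 29)

(20, 29)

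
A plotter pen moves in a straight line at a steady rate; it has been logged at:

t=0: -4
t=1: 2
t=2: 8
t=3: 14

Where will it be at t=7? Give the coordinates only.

38

The position changes by +6 every step.
step 4: 14 + 6 → 20
step 5: 20 + 6 → 26
step 6: 26 + 6 → 32
step 7: 32 + 6 → 38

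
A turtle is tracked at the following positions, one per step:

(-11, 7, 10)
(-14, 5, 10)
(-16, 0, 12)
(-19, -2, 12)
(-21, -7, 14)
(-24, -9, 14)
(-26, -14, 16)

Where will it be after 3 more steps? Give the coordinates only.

(-34, -23, 18)

Step-to-step displacements: (-3, -2, +0), (-2, -5, +2), (-3, -2, +0), (-2, -5, +2), (-3, -2, +0), (-2, -5, +2) — a repeating cycle of length 2.
step 7: apply (-3, -2, +0) → (-29, -16, 16)
step 8: apply (-2, -5, +2) → (-31, -21, 18)
step 9: apply (-3, -2, +0) → (-34, -23, 18)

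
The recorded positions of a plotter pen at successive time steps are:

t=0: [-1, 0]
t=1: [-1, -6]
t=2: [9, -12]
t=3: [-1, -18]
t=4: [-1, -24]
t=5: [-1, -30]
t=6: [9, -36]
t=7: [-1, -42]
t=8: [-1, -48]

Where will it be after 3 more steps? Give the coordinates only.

First: cycles through -1, -1, 9, -1 every 4 steps. Step 11 lands at position 3 of the cycle → -1.
Second: linear, -6 per step → -66 at step 11.

[-1, -66]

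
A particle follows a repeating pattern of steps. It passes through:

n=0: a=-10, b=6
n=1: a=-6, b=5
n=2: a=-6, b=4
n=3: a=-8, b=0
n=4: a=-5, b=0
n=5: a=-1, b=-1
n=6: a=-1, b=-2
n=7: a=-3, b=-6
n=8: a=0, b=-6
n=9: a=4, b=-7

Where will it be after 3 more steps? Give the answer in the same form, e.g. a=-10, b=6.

a=5, b=-12

Differencing gives (+4, -1), (+0, -1), (-2, -4), (+3, +0), (+4, -1), (+0, -1), (-2, -4), (+3, +0), (+4, -1). This is the pattern (+4, -1), (+0, -1), (-2, -4), (+3, +0) repeated.
step 10: apply (+0, -1) → a=4, b=-8
step 11: apply (-2, -4) → a=2, b=-12
step 12: apply (+3, +0) → a=5, b=-12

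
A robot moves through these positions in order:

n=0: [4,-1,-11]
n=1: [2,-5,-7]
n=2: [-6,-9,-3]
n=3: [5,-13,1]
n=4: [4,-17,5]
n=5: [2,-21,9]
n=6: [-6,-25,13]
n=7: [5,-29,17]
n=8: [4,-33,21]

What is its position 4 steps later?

[4,-49,37]

First: cycles through 4, 2, -6, 5 every 4 steps. Step 12 lands at position 0 of the cycle → 4.
Second: linear, -4 per step → -49 at step 12.
Third: linear, +4 per step → 37 at step 12.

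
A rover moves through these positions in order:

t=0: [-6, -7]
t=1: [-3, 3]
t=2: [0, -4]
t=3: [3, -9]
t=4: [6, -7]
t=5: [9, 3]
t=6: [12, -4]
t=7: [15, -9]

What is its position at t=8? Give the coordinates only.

[18, -7]

The first coordinate changes by +3 each step, so at step 8 it is -6 + 8·(3) = 18.
The second coordinate repeats the cycle [-7, 3, -4, -9] with period 4; step 8 mod 4 = 0, giving -7.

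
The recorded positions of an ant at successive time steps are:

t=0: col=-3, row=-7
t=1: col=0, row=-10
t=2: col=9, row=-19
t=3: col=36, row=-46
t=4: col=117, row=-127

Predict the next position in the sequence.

The jumps are (+3,-3), (+9,-9), (+27,-27), (+81,-81) — a geometric progression with ratio 3.
step 5: col=117, row=-127 + (+243,-243) → col=360, row=-370

col=360, row=-370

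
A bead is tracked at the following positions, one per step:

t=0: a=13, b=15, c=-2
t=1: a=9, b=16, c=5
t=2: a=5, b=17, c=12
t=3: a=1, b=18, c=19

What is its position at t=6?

a=-11, b=21, c=40

Constant displacement of (-4,+1,+7) per step.
step 4: a=1, b=18, c=19 + (-4,+1,+7) → a=-3, b=19, c=26
step 5: a=-3, b=19, c=26 + (-4,+1,+7) → a=-7, b=20, c=33
step 6: a=-7, b=20, c=33 + (-4,+1,+7) → a=-11, b=21, c=40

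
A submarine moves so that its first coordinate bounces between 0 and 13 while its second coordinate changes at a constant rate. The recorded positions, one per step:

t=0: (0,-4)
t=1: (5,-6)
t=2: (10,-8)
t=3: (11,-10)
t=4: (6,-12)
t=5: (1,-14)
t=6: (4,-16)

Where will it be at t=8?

(12,-20)

The first coordinate travels 5 per step and bounces off the walls at 0 and 13.
  step 7: 4 → 9
  step 8: 9 → 12
The second coordinate changes by -2 each step: at step 8 it is -20.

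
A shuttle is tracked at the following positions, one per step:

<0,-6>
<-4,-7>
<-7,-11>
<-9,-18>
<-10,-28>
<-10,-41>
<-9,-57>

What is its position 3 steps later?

First differences are <-4,-1>, <-3,-4>, <-2,-7>, <-1,-10>, <+0,-13>, <+1,-16>; their common second difference is <+1,-3> (constant acceleration).
step 7: <-9,-57> + <+2,-19> → <-7,-76>
step 8: <-7,-76> + <+3,-22> → <-4,-98>
step 9: <-4,-98> + <+4,-25> → <0,-123>

<0,-123>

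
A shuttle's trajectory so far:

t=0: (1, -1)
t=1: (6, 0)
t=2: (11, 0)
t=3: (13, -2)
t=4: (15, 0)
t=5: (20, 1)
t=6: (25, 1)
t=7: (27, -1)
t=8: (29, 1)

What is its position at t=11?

The moves between consecutive positions are (+5, +1), (+5, +0), (+2, -2), (+2, +2), (+5, +1), (+5, +0), (+2, -2), (+2, +2); they repeat the 4-cycle [(+5, +1), (+5, +0), (+2, -2), (+2, +2)].
step 9: apply (+5, +1) → (34, 2)
step 10: apply (+5, +0) → (39, 2)
step 11: apply (+2, -2) → (41, 0)

(41, 0)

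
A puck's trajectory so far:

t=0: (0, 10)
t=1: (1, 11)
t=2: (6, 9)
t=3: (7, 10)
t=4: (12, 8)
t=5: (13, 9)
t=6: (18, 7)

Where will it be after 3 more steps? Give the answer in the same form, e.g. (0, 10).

Differencing gives (+1, +1), (+5, -2), (+1, +1), (+5, -2), (+1, +1), (+5, -2). This is the pattern (+1, +1), (+5, -2) repeated.
step 7: apply (+1, +1) → (19, 8)
step 8: apply (+5, -2) → (24, 6)
step 9: apply (+1, +1) → (25, 7)

(25, 7)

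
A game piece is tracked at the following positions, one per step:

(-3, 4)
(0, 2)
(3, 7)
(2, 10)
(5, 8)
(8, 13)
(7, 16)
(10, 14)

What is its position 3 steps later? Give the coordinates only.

(15, 20)

The moves between consecutive positions are (+3, -2), (+3, +5), (-1, +3), (+3, -2), (+3, +5), (-1, +3), (+3, -2); they repeat the 3-cycle [(+3, -2), (+3, +5), (-1, +3)].
step 8: apply (+3, +5) → (13, 19)
step 9: apply (-1, +3) → (12, 22)
step 10: apply (+3, -2) → (15, 20)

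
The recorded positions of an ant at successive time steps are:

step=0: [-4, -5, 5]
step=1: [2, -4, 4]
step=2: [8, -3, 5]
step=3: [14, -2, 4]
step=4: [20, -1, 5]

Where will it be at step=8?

[44, 3, 5]

First: linear, +6 per step → 44 at step 8.
Second: linear, +1 per step → 3 at step 8.
Third: cycles through 5, 4 every 2 steps. Step 8 lands at position 0 of the cycle → 5.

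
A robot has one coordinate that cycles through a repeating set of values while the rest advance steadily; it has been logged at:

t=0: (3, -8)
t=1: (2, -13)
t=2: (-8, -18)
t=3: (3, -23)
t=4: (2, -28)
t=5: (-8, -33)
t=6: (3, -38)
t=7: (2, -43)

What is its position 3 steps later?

(2, -58)

First: cycles through 3, 2, -8 every 3 steps. Step 10 lands at position 1 of the cycle → 2.
Second: linear, -5 per step → -58 at step 10.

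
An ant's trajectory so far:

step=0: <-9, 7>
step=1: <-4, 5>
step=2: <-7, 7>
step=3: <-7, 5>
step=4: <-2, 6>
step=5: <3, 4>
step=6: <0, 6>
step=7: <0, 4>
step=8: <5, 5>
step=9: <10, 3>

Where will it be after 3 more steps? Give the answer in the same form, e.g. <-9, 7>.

<12, 4>

Step-to-step displacements: <+5, -2>, <-3, +2>, <+0, -2>, <+5, +1>, <+5, -2>, <-3, +2>, <+0, -2>, <+5, +1>, <+5, -2> — a repeating cycle of length 4.
step 10: apply <-3, +2> → <7, 5>
step 11: apply <+0, -2> → <7, 3>
step 12: apply <+5, +1> → <12, 4>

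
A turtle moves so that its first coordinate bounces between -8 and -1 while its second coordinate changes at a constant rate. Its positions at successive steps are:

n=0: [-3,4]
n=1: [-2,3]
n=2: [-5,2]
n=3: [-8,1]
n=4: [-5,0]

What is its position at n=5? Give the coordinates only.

The first coordinate travels 3 per step and bounces off the walls at -8 and -1.
  step 5: -5 → -2
The second coordinate changes by -1 each step: at step 5 it is -1.

[-2,-1]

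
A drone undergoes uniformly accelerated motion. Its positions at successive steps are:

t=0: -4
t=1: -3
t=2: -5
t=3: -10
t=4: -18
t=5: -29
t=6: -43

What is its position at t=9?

First differences are +1, -2, -5, -8, -11, -14; their common second difference is -3 (constant acceleration).
step 7: -43 − 17 → -60
step 8: -60 − 20 → -80
step 9: -80 − 23 → -103

-103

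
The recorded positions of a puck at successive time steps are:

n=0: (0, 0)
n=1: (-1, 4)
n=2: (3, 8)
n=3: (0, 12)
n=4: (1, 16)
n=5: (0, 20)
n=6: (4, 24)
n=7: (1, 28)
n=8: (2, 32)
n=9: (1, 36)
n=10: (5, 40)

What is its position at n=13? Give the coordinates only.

(2, 52)

The moves between consecutive positions are (-1, +4), (+4, +4), (-3, +4), (+1, +4), (-1, +4), (+4, +4), (-3, +4), (+1, +4), (-1, +4), (+4, +4); they repeat the 4-cycle [(-1, +4), (+4, +4), (-3, +4), (+1, +4)].
step 11: apply (-3, +4) → (2, 44)
step 12: apply (+1, +4) → (3, 48)
step 13: apply (-1, +4) → (2, 52)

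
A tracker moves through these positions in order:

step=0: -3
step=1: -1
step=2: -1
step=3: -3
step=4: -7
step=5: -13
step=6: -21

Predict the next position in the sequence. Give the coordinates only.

-31

Taking differences between consecutive positions: +2, +0, -2, -4, -6, -8. These grow by -2 each step.
step 7: -21 − 10 → -31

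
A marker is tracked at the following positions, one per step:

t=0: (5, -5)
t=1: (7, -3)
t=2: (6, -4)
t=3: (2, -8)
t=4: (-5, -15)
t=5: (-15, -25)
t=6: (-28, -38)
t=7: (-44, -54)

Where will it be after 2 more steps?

First differences are (+2, +2), (-1, -1), (-4, -4), (-7, -7), (-10, -10), (-13, -13), (-16, -16); their common second difference is (-3, -3) (constant acceleration).
step 8: (-44, -54) + (-19, -19) → (-63, -73)
step 9: (-63, -73) + (-22, -22) → (-85, -95)

(-85, -95)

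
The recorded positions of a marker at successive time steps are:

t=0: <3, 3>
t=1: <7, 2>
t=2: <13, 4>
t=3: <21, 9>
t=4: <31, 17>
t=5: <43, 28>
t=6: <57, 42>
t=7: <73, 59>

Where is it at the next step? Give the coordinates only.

<91, 79>

Taking differences between consecutive positions: <+4, -1>, <+6, +2>, <+8, +5>, <+10, +8>, <+12, +11>, <+14, +14>, <+16, +17>. These grow by <+2, +3> each step.
step 8: <73, 59> + <+18, +20> → <91, 79>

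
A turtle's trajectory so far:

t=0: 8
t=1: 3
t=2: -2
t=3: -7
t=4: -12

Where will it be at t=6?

Constant displacement of -5 per step.
step 5: -12 − 5 → -17
step 6: -17 − 5 → -22

-22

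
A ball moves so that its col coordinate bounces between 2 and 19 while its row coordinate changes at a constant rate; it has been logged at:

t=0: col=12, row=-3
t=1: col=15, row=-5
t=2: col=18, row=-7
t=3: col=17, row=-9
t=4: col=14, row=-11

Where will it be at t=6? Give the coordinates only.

The col coordinate reflects between 2 and 19, moving 3 per step.
  step 5: 14 → 11
  step 6: 11 → 8
The row coordinate changes by -2 each step: at step 6 it is -15.

col=8, row=-15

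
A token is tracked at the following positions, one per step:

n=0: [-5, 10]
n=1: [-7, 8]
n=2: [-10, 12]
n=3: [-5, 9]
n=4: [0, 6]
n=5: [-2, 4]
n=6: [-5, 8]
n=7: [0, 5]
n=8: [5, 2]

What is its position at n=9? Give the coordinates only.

The moves between consecutive positions are [-2, -2], [-3, +4], [+5, -3], [+5, -3], [-2, -2], [-3, +4], [+5, -3], [+5, -3]; they repeat the 4-cycle [[-2, -2], [-3, +4], [+5, -3], [+5, -3]].
step 9: apply [-2, -2] → [3, 0]

[3, 0]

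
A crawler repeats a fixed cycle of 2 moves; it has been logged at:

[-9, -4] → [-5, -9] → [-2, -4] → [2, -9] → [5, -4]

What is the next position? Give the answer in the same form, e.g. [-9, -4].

[9, -9]

Step-to-step displacements: [+4, -5], [+3, +5], [+4, -5], [+3, +5] — a repeating cycle of length 2.
step 5: apply [+4, -5] → [9, -9]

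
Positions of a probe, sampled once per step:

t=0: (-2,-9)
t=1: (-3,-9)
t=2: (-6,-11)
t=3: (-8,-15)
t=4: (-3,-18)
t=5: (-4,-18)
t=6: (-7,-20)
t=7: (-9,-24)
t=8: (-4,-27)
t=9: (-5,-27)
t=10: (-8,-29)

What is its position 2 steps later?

The moves between consecutive positions are (-1,+0), (-3,-2), (-2,-4), (+5,-3), (-1,+0), (-3,-2), (-2,-4), (+5,-3), (-1,+0), (-3,-2); they repeat the 4-cycle [(-1,+0), (-3,-2), (-2,-4), (+5,-3)].
step 11: apply (-2,-4) → (-10,-33)
step 12: apply (+5,-3) → (-5,-36)

(-5,-36)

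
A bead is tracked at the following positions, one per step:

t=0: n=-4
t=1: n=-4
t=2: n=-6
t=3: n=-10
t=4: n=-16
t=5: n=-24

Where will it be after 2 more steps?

Successive displacements: +0, -2, -4, -6, -8 — each changes by -2.
step 6: -24 − 10 → n=-34
step 7: -34 − 12 → n=-46

n=-46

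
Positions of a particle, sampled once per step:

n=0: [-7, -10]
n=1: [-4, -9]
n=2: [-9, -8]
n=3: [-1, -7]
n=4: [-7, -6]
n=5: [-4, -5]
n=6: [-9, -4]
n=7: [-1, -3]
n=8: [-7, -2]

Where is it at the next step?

[-4, -1]

The first coordinate repeats the cycle [-7, -4, -9, -1] with period 4; step 9 mod 4 = 1, giving -4.
The second coordinate changes by +1 each step, so at step 9 it is -10 + 9·(1) = -1.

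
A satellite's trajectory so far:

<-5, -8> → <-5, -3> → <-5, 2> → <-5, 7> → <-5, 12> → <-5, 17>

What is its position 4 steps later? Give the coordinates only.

Constant displacement of <+0, +5> per step.
step 6: <-5, 17> + <+0, +5> → <-5, 22>
step 7: <-5, 22> + <+0, +5> → <-5, 27>
step 8: <-5, 27> + <+0, +5> → <-5, 32>
step 9: <-5, 32> + <+0, +5> → <-5, 37>

<-5, 37>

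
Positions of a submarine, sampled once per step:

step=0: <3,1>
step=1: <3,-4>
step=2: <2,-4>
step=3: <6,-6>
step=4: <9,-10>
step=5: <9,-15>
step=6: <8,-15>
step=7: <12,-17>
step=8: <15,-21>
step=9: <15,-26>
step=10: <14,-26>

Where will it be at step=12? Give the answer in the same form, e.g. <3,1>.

<21,-32>

Step-to-step displacements: <+0,-5>, <-1,+0>, <+4,-2>, <+3,-4>, <+0,-5>, <-1,+0>, <+4,-2>, <+3,-4>, <+0,-5>, <-1,+0> — a repeating cycle of length 4.
step 11: apply <+4,-2> → <18,-28>
step 12: apply <+3,-4> → <21,-32>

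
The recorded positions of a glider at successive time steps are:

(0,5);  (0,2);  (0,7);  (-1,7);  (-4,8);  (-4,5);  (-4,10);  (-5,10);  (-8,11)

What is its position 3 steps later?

Step-to-step displacements: (+0,-3), (+0,+5), (-1,+0), (-3,+1), (+0,-3), (+0,+5), (-1,+0), (-3,+1) — a repeating cycle of length 4.
step 9: apply (+0,-3) → (-8,8)
step 10: apply (+0,+5) → (-8,13)
step 11: apply (-1,+0) → (-9,13)

(-9,13)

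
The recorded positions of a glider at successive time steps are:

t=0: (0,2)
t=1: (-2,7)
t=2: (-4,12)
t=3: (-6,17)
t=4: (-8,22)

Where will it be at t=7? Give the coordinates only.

(-14,37)

Constant displacement of (-2,+5) per step.
step 5: (-8,22) + (-2,+5) → (-10,27)
step 6: (-10,27) + (-2,+5) → (-12,32)
step 7: (-12,32) + (-2,+5) → (-14,37)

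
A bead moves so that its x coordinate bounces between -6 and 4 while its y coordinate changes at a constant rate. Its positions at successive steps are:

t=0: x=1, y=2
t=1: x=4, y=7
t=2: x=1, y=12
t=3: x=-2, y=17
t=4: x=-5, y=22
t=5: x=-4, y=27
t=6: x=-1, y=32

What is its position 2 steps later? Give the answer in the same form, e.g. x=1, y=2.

x=3, y=42

The x coordinate reflects between -6 and 4, moving 3 per step.
  step 7: -1 → 2
  step 8: 2 → 3
The y coordinate changes by +5 each step: at step 8 it is 42.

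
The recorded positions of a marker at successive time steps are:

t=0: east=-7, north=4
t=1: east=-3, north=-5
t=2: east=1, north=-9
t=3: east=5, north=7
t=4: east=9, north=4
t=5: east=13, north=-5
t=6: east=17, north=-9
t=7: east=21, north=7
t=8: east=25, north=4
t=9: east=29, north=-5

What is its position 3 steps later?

The east coordinate changes by +4 each step, so at step 12 it is -7 + 12·(4) = 41.
The north coordinate repeats the cycle [4, -5, -9, 7] with period 4; step 12 mod 4 = 0, giving 4.

east=41, north=4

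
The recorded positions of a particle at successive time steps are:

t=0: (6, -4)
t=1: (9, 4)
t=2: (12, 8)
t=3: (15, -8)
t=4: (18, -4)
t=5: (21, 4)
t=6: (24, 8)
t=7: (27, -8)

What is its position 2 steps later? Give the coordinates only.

The first coordinate changes by +3 each step, so at step 9 it is 6 + 9·(3) = 33.
The second coordinate repeats the cycle [-4, 4, 8, -8] with period 4; step 9 mod 4 = 1, giving 4.

(33, 4)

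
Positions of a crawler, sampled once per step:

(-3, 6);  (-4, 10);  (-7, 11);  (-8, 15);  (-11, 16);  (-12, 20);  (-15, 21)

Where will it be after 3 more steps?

(-20, 30)

The moves between consecutive positions are (-1, +4), (-3, +1), (-1, +4), (-3, +1), (-1, +4), (-3, +1); they repeat the 2-cycle [(-1, +4), (-3, +1)].
step 7: apply (-1, +4) → (-16, 25)
step 8: apply (-3, +1) → (-19, 26)
step 9: apply (-1, +4) → (-20, 30)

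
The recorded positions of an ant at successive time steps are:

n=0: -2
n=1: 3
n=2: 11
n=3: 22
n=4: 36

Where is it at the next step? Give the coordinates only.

First differences are +5, +8, +11, +14; their common second difference is +3 (constant acceleration).
step 5: 36 + 17 → 53

53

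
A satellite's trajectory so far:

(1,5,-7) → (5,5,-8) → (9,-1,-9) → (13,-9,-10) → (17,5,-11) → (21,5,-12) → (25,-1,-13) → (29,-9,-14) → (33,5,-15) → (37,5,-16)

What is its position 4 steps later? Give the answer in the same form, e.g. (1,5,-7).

(53,5,-20)

First: linear, +4 per step → 53 at step 13.
Second: cycles through 5, 5, -1, -9 every 4 steps. Step 13 lands at position 1 of the cycle → 5.
Third: linear, -1 per step → -20 at step 13.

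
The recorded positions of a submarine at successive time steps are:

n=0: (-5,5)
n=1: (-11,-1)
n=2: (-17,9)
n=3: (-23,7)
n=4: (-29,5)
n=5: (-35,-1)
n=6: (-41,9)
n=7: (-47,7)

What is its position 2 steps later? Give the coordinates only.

First: linear, -6 per step → -59 at step 9.
Second: cycles through 5, -1, 9, 7 every 4 steps. Step 9 lands at position 1 of the cycle → -1.

(-59,-1)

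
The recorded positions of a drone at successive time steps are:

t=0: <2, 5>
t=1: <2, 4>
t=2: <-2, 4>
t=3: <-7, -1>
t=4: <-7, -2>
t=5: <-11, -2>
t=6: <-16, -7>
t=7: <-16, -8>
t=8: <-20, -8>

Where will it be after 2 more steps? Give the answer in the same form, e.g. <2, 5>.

<-25, -14>

The moves between consecutive positions are <+0, -1>, <-4, +0>, <-5, -5>, <+0, -1>, <-4, +0>, <-5, -5>, <+0, -1>, <-4, +0>; they repeat the 3-cycle [<+0, -1>, <-4, +0>, <-5, -5>].
step 9: apply <-5, -5> → <-25, -13>
step 10: apply <+0, -1> → <-25, -14>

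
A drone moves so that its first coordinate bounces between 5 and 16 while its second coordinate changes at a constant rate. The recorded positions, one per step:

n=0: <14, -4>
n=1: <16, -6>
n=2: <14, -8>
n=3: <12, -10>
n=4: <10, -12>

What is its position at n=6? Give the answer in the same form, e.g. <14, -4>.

<6, -16>

The first coordinate reflects between 5 and 16, moving 2 per step.
  step 5: 10 → 8
  step 6: 8 → 6
The second coordinate changes by -2 each step: at step 6 it is -16.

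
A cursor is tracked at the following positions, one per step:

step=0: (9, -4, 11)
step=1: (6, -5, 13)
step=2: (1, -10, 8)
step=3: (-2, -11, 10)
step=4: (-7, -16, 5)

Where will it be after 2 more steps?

(-15, -22, 2)

The moves between consecutive positions are (-3, -1, +2), (-5, -5, -5), (-3, -1, +2), (-5, -5, -5); they repeat the 2-cycle [(-3, -1, +2), (-5, -5, -5)].
step 5: apply (-3, -1, +2) → (-10, -17, 7)
step 6: apply (-5, -5, -5) → (-15, -22, 2)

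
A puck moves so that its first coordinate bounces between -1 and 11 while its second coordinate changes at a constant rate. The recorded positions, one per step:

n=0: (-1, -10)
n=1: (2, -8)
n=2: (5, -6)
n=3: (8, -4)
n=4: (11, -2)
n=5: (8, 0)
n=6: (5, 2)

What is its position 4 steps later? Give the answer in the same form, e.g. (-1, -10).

(5, 10)

The first coordinate travels 3 per step and bounces off the walls at -1 and 11.
  step 7: 5 → 2
  step 8: 2 → -1
  step 9: -1 → 2
  step 10: 2 → 5
The second coordinate changes by +2 each step: at step 10 it is 10.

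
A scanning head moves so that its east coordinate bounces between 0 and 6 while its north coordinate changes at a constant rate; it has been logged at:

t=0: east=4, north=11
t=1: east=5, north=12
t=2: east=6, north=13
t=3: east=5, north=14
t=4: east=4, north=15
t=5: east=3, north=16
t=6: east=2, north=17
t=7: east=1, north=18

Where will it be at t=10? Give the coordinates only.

The east coordinate travels 1 per step and bounces off the walls at 0 and 6.
  step 8: 1 → 0
  step 9: 0 → 1
  step 10: 1 → 2
The north coordinate changes by +1 each step: at step 10 it is 21.

east=2, north=21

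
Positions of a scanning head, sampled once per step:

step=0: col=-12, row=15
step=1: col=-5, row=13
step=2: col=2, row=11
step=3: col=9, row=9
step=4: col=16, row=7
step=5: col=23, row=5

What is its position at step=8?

col=44, row=-1

The position changes by (+7, -2) every step.
step 6: col=23, row=5 + (+7, -2) → col=30, row=3
step 7: col=30, row=3 + (+7, -2) → col=37, row=1
step 8: col=37, row=1 + (+7, -2) → col=44, row=-1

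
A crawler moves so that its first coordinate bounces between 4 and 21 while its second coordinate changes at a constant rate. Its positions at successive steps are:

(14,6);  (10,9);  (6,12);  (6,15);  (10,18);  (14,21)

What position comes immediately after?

The first coordinate travels 4 per step and bounces off the walls at 4 and 21.
  step 6: 14 → 18
The second coordinate changes by +3 each step: at step 6 it is 24.

(18,24)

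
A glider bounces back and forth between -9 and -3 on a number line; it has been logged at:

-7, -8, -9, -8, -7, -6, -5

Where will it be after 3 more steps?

-4

The value reflects between -9 and -3, moving 1 per step.
  step 7: -5 → -4
  step 8: -4 → -3
  step 9: -3 → -4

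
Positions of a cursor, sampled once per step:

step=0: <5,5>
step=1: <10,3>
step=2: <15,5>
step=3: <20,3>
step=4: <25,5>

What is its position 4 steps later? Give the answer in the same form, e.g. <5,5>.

First: linear, +5 per step → 45 at step 8.
Second: cycles through 5, 3 every 2 steps. Step 8 lands at position 0 of the cycle → 5.

<45,5>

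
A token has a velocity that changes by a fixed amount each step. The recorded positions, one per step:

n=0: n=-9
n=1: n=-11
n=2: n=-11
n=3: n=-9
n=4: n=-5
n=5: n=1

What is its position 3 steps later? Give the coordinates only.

Successive displacements: -2, +0, +2, +4, +6 — each changes by +2.
step 6: 1 + 8 → n=9
step 7: 9 + 10 → n=19
step 8: 19 + 12 → n=31

n=31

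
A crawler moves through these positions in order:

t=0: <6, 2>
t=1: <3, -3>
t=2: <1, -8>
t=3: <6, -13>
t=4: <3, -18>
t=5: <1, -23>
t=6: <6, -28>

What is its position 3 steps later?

First: cycles through 6, 3, 1 every 3 steps. Step 9 lands at position 0 of the cycle → 6.
Second: linear, -5 per step → -43 at step 9.

<6, -43>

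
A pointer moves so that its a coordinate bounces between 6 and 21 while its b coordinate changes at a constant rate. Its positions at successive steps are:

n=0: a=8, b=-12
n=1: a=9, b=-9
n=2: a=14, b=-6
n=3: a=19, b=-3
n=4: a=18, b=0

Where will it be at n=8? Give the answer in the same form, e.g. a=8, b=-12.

a=14, b=12

The a coordinate reflects between 6 and 21, moving 5 per step.
  step 5: 18 → 13
  step 6: 13 → 8
  step 7: 8 → 9
  step 8: 9 → 14
The b coordinate changes by +3 each step: at step 8 it is 12.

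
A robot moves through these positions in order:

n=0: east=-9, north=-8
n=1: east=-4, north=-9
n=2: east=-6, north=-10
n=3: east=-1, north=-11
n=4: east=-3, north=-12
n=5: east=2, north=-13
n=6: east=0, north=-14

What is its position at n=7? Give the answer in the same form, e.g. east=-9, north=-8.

Differencing gives (+5,-1), (-2,-1), (+5,-1), (-2,-1), (+5,-1), (-2,-1). This is the pattern (+5,-1), (-2,-1) repeated.
step 7: apply (+5,-1) → east=5, north=-15

east=5, north=-15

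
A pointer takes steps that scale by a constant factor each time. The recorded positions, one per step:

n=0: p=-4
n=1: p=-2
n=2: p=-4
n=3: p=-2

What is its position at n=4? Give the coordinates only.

p=-4

The jumps are +2, -2, +2 — a geometric progression with ratio -1.
step 4: -2 − 2 → p=-4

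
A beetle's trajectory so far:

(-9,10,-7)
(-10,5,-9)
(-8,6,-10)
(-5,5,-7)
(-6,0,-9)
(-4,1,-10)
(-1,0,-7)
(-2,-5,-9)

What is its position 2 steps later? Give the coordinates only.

The moves between consecutive positions are (-1,-5,-2), (+2,+1,-1), (+3,-1,+3), (-1,-5,-2), (+2,+1,-1), (+3,-1,+3), (-1,-5,-2); they repeat the 3-cycle [(-1,-5,-2), (+2,+1,-1), (+3,-1,+3)].
step 8: apply (+2,+1,-1) → (0,-4,-10)
step 9: apply (+3,-1,+3) → (3,-5,-7)

(3,-5,-7)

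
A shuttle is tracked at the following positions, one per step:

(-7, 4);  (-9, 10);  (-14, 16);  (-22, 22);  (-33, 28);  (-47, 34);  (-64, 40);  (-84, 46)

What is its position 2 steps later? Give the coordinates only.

(-133, 58)

Taking differences between consecutive positions: (-2, +6), (-5, +6), (-8, +6), (-11, +6), (-14, +6), (-17, +6), (-20, +6). These grow by (-3, +0) each step.
step 8: (-84, 46) + (-23, +6) → (-107, 52)
step 9: (-107, 52) + (-26, +6) → (-133, 58)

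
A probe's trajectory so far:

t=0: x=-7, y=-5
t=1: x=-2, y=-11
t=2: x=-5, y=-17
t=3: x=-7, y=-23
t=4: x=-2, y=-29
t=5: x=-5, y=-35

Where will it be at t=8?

x=-5, y=-53

X: cycles through -7, -2, -5 every 3 steps. Step 8 lands at position 2 of the cycle → -5.
Y: linear, -6 per step → -53 at step 8.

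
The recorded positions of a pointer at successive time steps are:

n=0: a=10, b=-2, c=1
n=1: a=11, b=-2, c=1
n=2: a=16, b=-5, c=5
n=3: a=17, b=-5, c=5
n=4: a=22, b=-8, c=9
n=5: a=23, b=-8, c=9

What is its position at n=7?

a=29, b=-11, c=13

Step-to-step displacements: (+1, +0, +0), (+5, -3, +4), (+1, +0, +0), (+5, -3, +4), (+1, +0, +0) — a repeating cycle of length 2.
step 6: apply (+5, -3, +4) → a=28, b=-11, c=13
step 7: apply (+1, +0, +0) → a=29, b=-11, c=13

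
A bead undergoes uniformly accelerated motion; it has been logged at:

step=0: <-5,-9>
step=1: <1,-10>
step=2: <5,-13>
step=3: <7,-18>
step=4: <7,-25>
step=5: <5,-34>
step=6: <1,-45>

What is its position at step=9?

Taking differences between consecutive positions: <+6,-1>, <+4,-3>, <+2,-5>, <+0,-7>, <-2,-9>, <-4,-11>. These grow by <-2,-2> each step.
step 7: <1,-45> + <-6,-13> → <-5,-58>
step 8: <-5,-58> + <-8,-15> → <-13,-73>
step 9: <-13,-73> + <-10,-17> → <-23,-90>

<-23,-90>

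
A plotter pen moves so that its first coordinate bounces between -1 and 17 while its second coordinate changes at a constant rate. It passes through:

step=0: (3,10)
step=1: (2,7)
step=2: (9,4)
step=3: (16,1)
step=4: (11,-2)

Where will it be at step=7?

(8,-11)

The first coordinate travels 7 per step and bounces off the walls at -1 and 17.
  step 5: 11 → 4
  step 6: 4 → 1
  step 7: 1 → 8
The second coordinate changes by -3 each step: at step 7 it is -11.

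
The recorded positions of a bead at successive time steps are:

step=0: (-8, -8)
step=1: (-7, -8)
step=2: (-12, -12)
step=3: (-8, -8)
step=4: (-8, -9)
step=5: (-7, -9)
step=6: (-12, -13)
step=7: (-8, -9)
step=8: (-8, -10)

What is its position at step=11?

Differencing gives (+1, +0), (-5, -4), (+4, +4), (+0, -1), (+1, +0), (-5, -4), (+4, +4), (+0, -1). This is the pattern (+1, +0), (-5, -4), (+4, +4), (+0, -1) repeated.
step 9: apply (+1, +0) → (-7, -10)
step 10: apply (-5, -4) → (-12, -14)
step 11: apply (+4, +4) → (-8, -10)

(-8, -10)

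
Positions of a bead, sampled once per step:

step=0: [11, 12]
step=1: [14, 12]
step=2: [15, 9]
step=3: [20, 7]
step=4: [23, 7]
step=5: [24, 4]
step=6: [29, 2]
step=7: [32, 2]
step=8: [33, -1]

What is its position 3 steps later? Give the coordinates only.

[42, -6]

The moves between consecutive positions are [+3, +0], [+1, -3], [+5, -2], [+3, +0], [+1, -3], [+5, -2], [+3, +0], [+1, -3]; they repeat the 3-cycle [[+3, +0], [+1, -3], [+5, -2]].
step 9: apply [+5, -2] → [38, -3]
step 10: apply [+3, +0] → [41, -3]
step 11: apply [+1, -3] → [42, -6]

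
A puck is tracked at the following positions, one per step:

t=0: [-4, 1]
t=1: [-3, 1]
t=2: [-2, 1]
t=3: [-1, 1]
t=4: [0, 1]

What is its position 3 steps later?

[3, 1]

The position changes by [+1, +0] every step.
step 5: [0, 1] + [+1, +0] → [1, 1]
step 6: [1, 1] + [+1, +0] → [2, 1]
step 7: [2, 1] + [+1, +0] → [3, 1]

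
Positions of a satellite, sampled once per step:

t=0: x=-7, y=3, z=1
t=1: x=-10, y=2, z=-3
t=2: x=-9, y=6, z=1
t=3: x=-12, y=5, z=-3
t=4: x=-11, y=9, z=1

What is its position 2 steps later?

Step-to-step displacements: (-3, -1, -4), (+1, +4, +4), (-3, -1, -4), (+1, +4, +4) — a repeating cycle of length 2.
step 5: apply (-3, -1, -4) → x=-14, y=8, z=-3
step 6: apply (+1, +4, +4) → x=-13, y=12, z=1

x=-13, y=12, z=1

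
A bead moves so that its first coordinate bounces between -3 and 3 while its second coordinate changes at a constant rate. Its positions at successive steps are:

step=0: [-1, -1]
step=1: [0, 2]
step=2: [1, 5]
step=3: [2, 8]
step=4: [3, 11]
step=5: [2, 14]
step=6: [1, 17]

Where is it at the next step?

The first coordinate travels 1 per step and bounces off the walls at -3 and 3.
  step 7: 1 → 0
The second coordinate changes by +3 each step: at step 7 it is 20.

[0, 20]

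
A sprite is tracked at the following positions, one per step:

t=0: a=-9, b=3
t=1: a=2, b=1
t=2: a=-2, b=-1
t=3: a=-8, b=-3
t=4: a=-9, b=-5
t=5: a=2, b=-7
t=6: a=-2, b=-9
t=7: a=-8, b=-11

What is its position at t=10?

A: cycles through -9, 2, -2, -8 every 4 steps. Step 10 lands at position 2 of the cycle → -2.
B: linear, -2 per step → -17 at step 10.

a=-2, b=-17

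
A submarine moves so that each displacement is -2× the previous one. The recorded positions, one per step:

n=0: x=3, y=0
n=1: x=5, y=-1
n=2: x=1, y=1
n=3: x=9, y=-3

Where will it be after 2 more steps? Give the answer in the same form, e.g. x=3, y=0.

x=25, y=-11

Step-to-step displacements: (+2, -1), (-4, +2), (+8, -4); each is -2× the previous.
step 4: x=9, y=-3 + (-16, +8) → x=-7, y=5
step 5: x=-7, y=5 + (+32, -16) → x=25, y=-11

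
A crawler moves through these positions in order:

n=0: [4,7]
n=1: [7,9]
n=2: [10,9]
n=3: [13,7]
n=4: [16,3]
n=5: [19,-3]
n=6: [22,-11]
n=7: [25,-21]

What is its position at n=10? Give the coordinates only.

Successive displacements: [+3,+2], [+3,+0], [+3,-2], [+3,-4], [+3,-6], [+3,-8], [+3,-10] — each changes by [+0,-2].
step 8: [25,-21] + [+3,-12] → [28,-33]
step 9: [28,-33] + [+3,-14] → [31,-47]
step 10: [31,-47] + [+3,-16] → [34,-63]

[34,-63]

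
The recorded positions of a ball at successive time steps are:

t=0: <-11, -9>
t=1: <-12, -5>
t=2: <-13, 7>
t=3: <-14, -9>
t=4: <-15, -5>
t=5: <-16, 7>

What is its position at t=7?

The first coordinate changes by -1 each step, so at step 7 it is -11 + 7·(-1) = -18.
The second coordinate repeats the cycle [-9, -5, 7] with period 3; step 7 mod 3 = 1, giving -5.

<-18, -5>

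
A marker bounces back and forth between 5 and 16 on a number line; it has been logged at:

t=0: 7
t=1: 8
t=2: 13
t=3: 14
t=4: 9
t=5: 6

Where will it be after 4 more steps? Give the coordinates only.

6

The value travels 5 per step and bounces off the walls at 5 and 16.
  step 6: 6 → 11
  step 7: 11 → 16
  step 8: 16 → 11
  step 9: 11 → 6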